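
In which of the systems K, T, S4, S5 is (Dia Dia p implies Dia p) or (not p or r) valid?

T-tableau for the negation not ((Dia Dia p implies Dia p) or (not p or r)):
1. not ((Dia Dia p implies Dia p) or (not p or r)), w0
2. not (Dia Dia p implies Dia p), w0
3. not (not p or r), w0
4. Dia Dia p, w0
5. not Dia p, w0
6. p, w0
7. not r, w0
8. not p, w0
Accessibility: w0Rw0
Branch closes: p and not p both at w0.
Every branch closes (one shown): valid in T, hence also in S4, S5 (every theorem of T is a theorem of S4 and S5).
K-tableau for the negation not ((Dia Dia p implies Dia p) or (not p or r)):
1. not ((Dia Dia p implies Dia p) or (not p or r)), w0
2. not (Dia Dia p implies Dia p), w0
3. not (not p or r), w0
4. Dia Dia p, w0
5. not Dia p, w0
6. p, w0
7. not r, w0
8. Dia p, w1
9. not p, w1
10. p, w2
Accessibility: w0Rw1, w1Rw2
Complete open branch: countermodel on a K-frame, so not valid in K.

T, S4, S5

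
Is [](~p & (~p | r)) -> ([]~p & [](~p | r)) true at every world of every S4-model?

Tableau for the negation ~([](~p & (~p | r)) -> ([]~p & [](~p | r))):
1. ~([](~p & (~p | r)) -> ([]~p & [](~p | r))), w0
2. [](~p & (~p | r)), w0   [~->-rule on 1]
3. ~([]~p & [](~p | r)), w0   [~->-rule on 1]
4. ~p & (~p | r), w0   [[]-rule on 2 via w0Rw0]
5. ~p, w0   [&-rule on 4]
6. ~p | r, w0   [&-rule on 4]
7. ~[](~p | r), w0   [~&-rule on 3 (branches; this branch)]
8. r, w0   [|-rule on 6 (branches; this branch)]
9. ~(~p | r), w1   [~[]-rule on 7: fresh world w1, w0Rw1]
10. p, w1   [~|-rule on 9]
11. ~r, w1   [~|-rule on 9]
12. ~p & (~p | r), w1   [[]-rule on 2 via w0Rw1]
13. ~p, w1   [&-rule on 12]
14. ~p | r, w1   [&-rule on 12]
Accessibility: w0Rw0, w0Rw1, w1Rw1
Branch closes: p and ~p both at w1.
Every branch of the negation's tableau closes; the branch above is one of them.

Yes, valid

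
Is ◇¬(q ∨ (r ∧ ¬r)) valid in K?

Not valid

Tableau for the negation ¬◇¬(q ∨ (r ∧ ¬r)):
1. ¬◇¬(q ∨ (r ∧ ¬r)), u
The negation has an open branch (countermodel exists).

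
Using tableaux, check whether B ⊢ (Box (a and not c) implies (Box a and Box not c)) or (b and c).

Tableau for the negation not ((Box (a and not c) implies (Box a and Box not c)) or (b and c)):
1. not ((Box (a and not c) implies (Box a and Box not c)) or (b and c)), w0
2. not (Box (a and not c) implies (Box a and Box not c)), w0   [neg-or-rule on 1]
3. not (b and c), w0   [neg-or-rule on 1]
4. Box (a and not c), w0   [neg-implies-rule on 2]
5. not (Box a and Box not c), w0   [neg-implies-rule on 2]
6. a and not c, w0   [Box-rule on 4 via w0Rw0]
7. a, w0   [and-rule on 6]
8. not c, w0   [and-rule on 6]
9. not Box not c, w0   [neg-and-rule on 5 (branches; this branch)]
10. c, w1   [neg-Box-rule on 9: fresh world w1, w0Rw1]
11. a and not c, w1   [Box-rule on 4 via w0Rw1]
12. a, w1   [and-rule on 11]
13. not c, w1   [and-rule on 11]
Accessibility: w0Rw0, w0Rw1, w1Rw0, w1Rw1
Branch closes: c and not c both at w1.
Every branch of the negation's tableau closes; the branch above is one of them.

Valid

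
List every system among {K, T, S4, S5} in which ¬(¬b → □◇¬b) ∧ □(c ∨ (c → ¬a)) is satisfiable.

S5-tableau for the formula:
1. ¬(¬b → □◇¬b) ∧ □(c ∨ (c → ¬a)), 0
2. ¬(¬b → □◇¬b), 0
3. □(c ∨ (c → ¬a)), 0
4. ¬b, 0
5. ¬□◇¬b, 0
6. c ∨ (c → ¬a), 0
7. c → ¬a, 0
8. ¬a, 0
9. ¬◇¬b, 1
10. c ∨ (c → ¬a), 1
11. b, 0
Accessibility: 0R0, 0R1, 1R0, 1R1
Branch closes: b and ¬b both at 0.
Every branch closes (one shown): unsatisfiable in S5.
S4-tableau for the formula:
1. ¬(¬b → □◇¬b) ∧ □(c ∨ (c → ¬a)), 0
2. ¬(¬b → □◇¬b), 0
3. □(c ∨ (c → ¬a)), 0
4. ¬b, 0
5. ¬□◇¬b, 0
6. c ∨ (c → ¬a), 0
7. c → ¬a, 0
8. ¬a, 0
9. ¬◇¬b, 1
10. c ∨ (c → ¬a), 1
11. b, 1
12. c → ¬a, 1
13. ¬a, 1
Accessibility: 0R0, 0R1, 1R1
Complete open branch: satisfiable in S4, hence also in K, T (this S4-model is also a K-model and a T-model).

K, T, S4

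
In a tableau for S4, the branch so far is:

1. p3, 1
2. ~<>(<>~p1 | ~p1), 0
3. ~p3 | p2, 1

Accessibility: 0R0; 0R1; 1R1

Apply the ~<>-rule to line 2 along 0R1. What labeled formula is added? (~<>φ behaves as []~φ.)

~<>φ behaves as []~φ: propagate the negated body to each accessible world.

~(<>~p1 | ~p1), 1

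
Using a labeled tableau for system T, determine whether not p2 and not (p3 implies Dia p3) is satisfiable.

1. not p2 and not (p3 implies Dia p3), u
2. not p2, u
3. not (p3 implies Dia p3), u
4. p3, u
5. not Dia p3, u
6. not p3, u
Accessibility: uRu
Branch closes: p3 and not p3 both at u.
Every branch closes; the branch above is one of them.

Unsatisfiable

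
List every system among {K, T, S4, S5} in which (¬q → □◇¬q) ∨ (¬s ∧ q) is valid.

S5-tableau for the negation ¬((¬q → □◇¬q) ∨ (¬s ∧ q)):
1. ¬((¬q → □◇¬q) ∨ (¬s ∧ q)), u
2. ¬(¬q → □◇¬q), u
3. ¬(¬s ∧ q), u
4. ¬q, u
5. ¬□◇¬q, u
6. ¬◇¬q, v
7. q, u
Accessibility: uRu, uRv, vRu, vRv
Branch closes: q and ¬q both at u.
Every branch closes (one shown): valid in S5.
S4-tableau for the negation ¬((¬q → □◇¬q) ∨ (¬s ∧ q)):
1. ¬((¬q → □◇¬q) ∨ (¬s ∧ q)), u
2. ¬(¬q → □◇¬q), u
3. ¬(¬s ∧ q), u
4. ¬q, u
5. ¬□◇¬q, u
6. ¬◇¬q, v
7. q, v
Accessibility: uRu, uRv, vRv
Complete open branch: countermodel on an S4-frame, so not valid in S4, nor in K, T (the same frame is also a K-frame and a T-frame).

S5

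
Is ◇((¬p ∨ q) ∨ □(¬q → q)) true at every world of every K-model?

Not valid

Tableau for the negation ¬◇((¬p ∨ q) ∨ □(¬q → q)):
1. ¬◇((¬p ∨ q) ∨ □(¬q → q)), u
The negation has an open branch (countermodel exists).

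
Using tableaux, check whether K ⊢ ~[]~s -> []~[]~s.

Tableau for the negation ~(~[]~s -> []~[]~s):
1. ~(~[]~s -> []~[]~s), w0
2. ~[]~s, w0
3. ~[]~[]~s, w0
4. s, w1
5. []~s, w2
Accessibility: w0Rw1, w0Rw2
The negation has an open branch (countermodel exists).

No, not valid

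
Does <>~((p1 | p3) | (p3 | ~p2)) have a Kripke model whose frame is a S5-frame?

Yes, satisfiable

1. <>~((p1 | p3) | (p3 | ~p2)), 0
2. ~((p1 | p3) | (p3 | ~p2)), 1
3. ~(p1 | p3), 1
4. ~(p3 | ~p2), 1
5. ~p1, 1
6. ~p3, 1
7. p2, 1
Accessibility: 0R0, 0R1, 1R0, 1R1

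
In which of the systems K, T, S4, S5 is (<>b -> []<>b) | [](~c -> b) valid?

S5

S5-tableau for the negation ~((<>b -> []<>b) | [](~c -> b)):
1. ~((<>b -> []<>b) | [](~c -> b)), w0
2. ~(<>b -> []<>b), w0   [~|-rule on 1]
3. ~[](~c -> b), w0   [~|-rule on 1]
4. <>b, w0   [~->-rule on 2]
5. ~[]<>b, w0   [~->-rule on 2]
6. ~(~c -> b), w1   [~[]-rule on 3: fresh world w1, w0Rw1]
7. ~c, w1   [~->-rule on 6]
8. ~b, w1   [~->-rule on 6]
9. b, w2   [<>-rule on 4: fresh world w2, w0Rw2]
10. ~<>b, w3   [~[]-rule on 5: fresh world w3, w0Rw3]
11. ~b, w0   [~<>-rule on 10 via w3Rw0]
12. ~b, w2   [~<>-rule on 10 via w3Rw2]
Accessibility: w0Rw0, w0Rw1, w0Rw2, w0Rw3, w1Rw0, w1Rw1, w1Rw2, w1Rw3, w2Rw0, w2Rw1, w2Rw2, w2Rw3, w3Rw0, w3Rw1, w3Rw2, w3Rw3
Branch closes: b and ~b both at w2.
Every branch closes (one shown): valid in S5.
S4-tableau for the negation ~((<>b -> []<>b) | [](~c -> b)):
1. ~((<>b -> []<>b) | [](~c -> b)), w0
2. ~(<>b -> []<>b), w0   [~|-rule on 1]
3. ~[](~c -> b), w0   [~|-rule on 1]
4. <>b, w0   [~->-rule on 2]
5. ~[]<>b, w0   [~->-rule on 2]
6. ~(~c -> b), w1   [~[]-rule on 3: fresh world w1, w0Rw1]
7. ~c, w1   [~->-rule on 6]
8. ~b, w1   [~->-rule on 6]
9. b, w2   [<>-rule on 4: fresh world w2, w0Rw2]
10. ~<>b, w3   [~[]-rule on 5: fresh world w3, w0Rw3]
11. ~b, w3   [~<>-rule on 10 via w3Rw3]
Accessibility: w0Rw0, w0Rw1, w0Rw2, w0Rw3, w1Rw1, w2Rw2, w3Rw3
Complete open branch: countermodel on an S4-frame, so not valid in S4, nor in K, T (the same frame is also a K-frame and a T-frame).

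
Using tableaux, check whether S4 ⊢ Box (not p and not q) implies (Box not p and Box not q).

Tableau for the negation not (Box (not p and not q) implies (Box not p and Box not q)):
1. not (Box (not p and not q) implies (Box not p and Box not q)), 0
2. Box (not p and not q), 0   [neg-implies-rule on 1]
3. not (Box not p and Box not q), 0   [neg-implies-rule on 1]
4. not p and not q, 0   [Box-rule on 2 via 0R0]
5. not p, 0   [and-rule on 4]
6. not q, 0   [and-rule on 4]
7. not Box not q, 0   [neg-and-rule on 3 (branches; this branch)]
8. q, 1   [neg-Box-rule on 7: fresh world 1, 0R1]
9. not p and not q, 1   [Box-rule on 2 via 0R1]
10. not p, 1   [and-rule on 9]
11. not q, 1   [and-rule on 9]
Accessibility: 0R0, 0R1, 1R1
Branch closes: q and not q both at 1.
Every branch of the negation's tableau closes; the branch above is one of them.

Yes, valid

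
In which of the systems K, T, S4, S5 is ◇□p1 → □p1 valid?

S4-tableau for the negation ¬(◇□p1 → □p1):
1. ¬(◇□p1 → □p1), 0
2. ◇□p1, 0   [¬→-rule on 1]
3. ¬□p1, 0   [¬→-rule on 1]
4. □p1, 1   [◇-rule on 2: fresh world 1, 0R1]
5. p1, 1   [□-rule on 4 via 1R1]
6. ¬p1, 2   [¬□-rule on 3: fresh world 2, 0R2]
Accessibility: 0R0, 0R1, 0R2, 1R1, 2R2
Complete open branch: countermodel on an S4-frame, so not valid in S4, nor in K, T (the same frame is also a K-frame and a T-frame).
S5-tableau for the negation ¬(◇□p1 → □p1):
1. ¬(◇□p1 → □p1), 0
2. ◇□p1, 0   [¬→-rule on 1]
3. ¬□p1, 0   [¬→-rule on 1]
4. □p1, 1   [◇-rule on 2: fresh world 1, 0R1]
5. p1, 0   [□-rule on 4 via 1R0]
6. p1, 1   [□-rule on 4 via 1R1]
7. ¬p1, 2   [¬□-rule on 3: fresh world 2, 0R2]
8. p1, 2   [□-rule on 4 via 1R2]
Accessibility: 0R0, 0R1, 0R2, 1R0, 1R1, 1R2, 2R0, 2R1, 2R2
Branch closes: p1 and ¬p1 both at 2.
Every branch closes (one shown): valid in S5.

S5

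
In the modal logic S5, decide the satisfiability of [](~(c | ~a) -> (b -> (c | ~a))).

1. [](~(c | ~a) -> (b -> (c | ~a))), u
2. ~(c | ~a) -> (b -> (c | ~a)), u
3. b -> (c | ~a), u
4. c | ~a, u
5. ~a, u
Accessibility: uRu

Yes, satisfiable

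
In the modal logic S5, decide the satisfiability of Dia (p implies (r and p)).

1. Dia (p implies (r and p)), 0
2. p implies (r and p), 1
3. r and p, 1
4. r, 1
5. p, 1
Accessibility: 0R0, 0R1, 1R0, 1R1

Satisfiable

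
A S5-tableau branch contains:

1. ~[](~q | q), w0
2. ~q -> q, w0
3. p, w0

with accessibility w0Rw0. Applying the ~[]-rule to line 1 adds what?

a fresh world w1 with w0Rw1, and ~(~q | q) at w1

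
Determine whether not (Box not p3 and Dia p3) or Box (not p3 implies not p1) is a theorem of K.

Valid in K

Tableau for the negation not (not (Box not p3 and Dia p3) or Box (not p3 implies not p1)):
1. not (not (Box not p3 and Dia p3) or Box (not p3 implies not p1)), 0
2. Box not p3 and Dia p3, 0
3. not Box (not p3 implies not p1), 0
4. Box not p3, 0
5. Dia p3, 0
6. not (not p3 implies not p1), 1
7. not p3, 1
8. p1, 1
9. p3, 2
10. not p3, 2
Accessibility: 0R1, 0R2
Branch closes: p3 and not p3 both at 2.
All branches of the negation close; one closing branch shown above.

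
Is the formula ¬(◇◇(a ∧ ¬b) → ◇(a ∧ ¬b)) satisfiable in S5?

Unsatisfiable

1. ¬(◇◇(a ∧ ¬b) → ◇(a ∧ ¬b)), w0
2. ◇◇(a ∧ ¬b), w0   [¬→-rule on 1]
3. ¬◇(a ∧ ¬b), w0   [¬→-rule on 1]
4. ¬(a ∧ ¬b), w0   [¬◇-rule on 3 via w0Rw0]
5. b, w0   [¬∧-rule on 4 (branches; this branch)]
6. ◇(a ∧ ¬b), w1   [◇-rule on 2: fresh world w1, w0Rw1]
7. ¬(a ∧ ¬b), w1   [¬◇-rule on 3 via w0Rw1]
8. b, w1   [¬∧-rule on 7 (branches; this branch)]
9. a ∧ ¬b, w2   [◇-rule on 6: fresh world w2, w1Rw2]
10. a, w2   [∧-rule on 9]
11. ¬b, w2   [∧-rule on 9]
12. ¬(a ∧ ¬b), w2   [¬◇-rule on 3 via w0Rw2]
13. b, w2   [¬∧-rule on 12 (branches; this branch)]
Accessibility: w0Rw0, w0Rw1, w0Rw2, w1Rw0, w1Rw1, w1Rw2, w2Rw0, w2Rw1, w2Rw2
Branch closes: b and ¬b both at w2.
(One branch shown.) All branches close.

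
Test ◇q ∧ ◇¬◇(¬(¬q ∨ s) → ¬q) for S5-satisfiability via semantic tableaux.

Satisfiable

1. ◇q ∧ ◇¬◇(¬(¬q ∨ s) → ¬q), u
2. ◇q, u
3. ◇¬◇(¬(¬q ∨ s) → ¬q), u
4. q, v
5. ¬◇(¬(¬q ∨ s) → ¬q), w
6. ¬(¬(¬q ∨ s) → ¬q), u
7. ¬(¬q ∨ s), u
8. q, u
9. ¬s, u
10. ¬(¬(¬q ∨ s) → ¬q), v
11. ¬(¬q ∨ s), v
12. ¬s, v
13. ¬(¬(¬q ∨ s) → ¬q), w
14. ¬(¬q ∨ s), w
15. q, w
16. ¬s, w
Accessibility: uRu, uRv, uRw, vRu, vRv, vRw, wRu, wRv, wRw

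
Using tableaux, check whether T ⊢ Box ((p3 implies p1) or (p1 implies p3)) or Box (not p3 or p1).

Tableau for the negation not (Box ((p3 implies p1) or (p1 implies p3)) or Box (not p3 or p1)):
1. not (Box ((p3 implies p1) or (p1 implies p3)) or Box (not p3 or p1)), u
2. not Box ((p3 implies p1) or (p1 implies p3)), u
3. not Box (not p3 or p1), u
4. not ((p3 implies p1) or (p1 implies p3)), v
5. not (p3 implies p1), v
6. not (p1 implies p3), v
7. p3, v
8. not p1, v
9. p1, v
10. not p3, v
Accessibility: uRu, uRv, vRv
Branch closes: p1 and not p1 both at v.
Every branch of the negation's tableau closes; the branch above is one of them.

Valid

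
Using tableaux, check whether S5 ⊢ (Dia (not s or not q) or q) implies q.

No, not valid

Tableau for the negation not ((Dia (not s or not q) or q) implies q):
1. not ((Dia (not s or not q) or q) implies q), u
2. Dia (not s or not q) or q, u
3. not q, u
4. Dia (not s or not q), u
5. not s or not q, v
6. not q, v
Accessibility: uRu, uRv, vRu, vRv
The negation has an open branch (countermodel exists).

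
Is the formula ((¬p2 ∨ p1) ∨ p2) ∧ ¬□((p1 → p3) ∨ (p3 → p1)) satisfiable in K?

1. ((¬p2 ∨ p1) ∨ p2) ∧ ¬□((p1 → p3) ∨ (p3 → p1)), 0
2. (¬p2 ∨ p1) ∨ p2, 0   [∧-rule on 1]
3. ¬□((p1 → p3) ∨ (p3 → p1)), 0   [∧-rule on 1]
4. ¬p2 ∨ p1, 0   [∨-rule on 2 (branches; this branch)]
5. p1, 0   [∨-rule on 4 (branches; this branch)]
6. ¬((p1 → p3) ∨ (p3 → p1)), 1   [¬□-rule on 3: fresh world 1, 0R1]
7. ¬(p1 → p3), 1   [¬∨-rule on 6]
8. ¬(p3 → p1), 1   [¬∨-rule on 6]
9. p1, 1   [¬→-rule on 7]
10. ¬p3, 1   [¬→-rule on 7]
11. p3, 1   [¬→-rule on 8]
12. ¬p1, 1   [¬→-rule on 8]
Accessibility: 0R1
Branch closes: p3 and ¬p3 both at 1.
All branches of the tableau close; one closing branch shown above.

Unsatisfiable (every branch closes)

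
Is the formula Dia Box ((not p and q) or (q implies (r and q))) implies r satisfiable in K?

Satisfiable (open branch found)

1. Dia Box ((not p and q) or (q implies (r and q))) implies r, u
2. r, u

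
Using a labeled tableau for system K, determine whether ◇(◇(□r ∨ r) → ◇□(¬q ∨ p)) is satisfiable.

1. ◇(◇(□r ∨ r) → ◇□(¬q ∨ p)), w0
2. ◇(□r ∨ r) → ◇□(¬q ∨ p), w1
3. ◇□(¬q ∨ p), w1
4. □(¬q ∨ p), w2
Accessibility: w0Rw1, w1Rw2

Yes, satisfiable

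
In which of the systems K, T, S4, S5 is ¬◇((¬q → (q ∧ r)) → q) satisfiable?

K

K-tableau for the formula:
1. ¬◇((¬q → (q ∧ r)) → q), w0
Complete open branch: satisfiable in K.
T-tableau for the formula:
1. ¬◇((¬q → (q ∧ r)) → q), w0
2. ¬((¬q → (q ∧ r)) → q), w0
3. ¬q → (q ∧ r), w0
4. ¬q, w0
5. q ∧ r, w0
6. q, w0
7. r, w0
Accessibility: w0Rw0
Branch closes: q and ¬q both at w0.
Every branch closes (one shown): unsatisfiable in T, hence also in S4, S5 (every S4/S5-frame is a T-frame).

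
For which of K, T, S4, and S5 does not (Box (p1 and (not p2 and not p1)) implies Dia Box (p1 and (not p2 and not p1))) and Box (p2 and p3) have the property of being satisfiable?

K-tableau for the formula:
1. not (Box (p1 and (not p2 and not p1)) implies Dia Box (p1 and (not p2 and not p1))) and Box (p2 and p3), w0
2. not (Box (p1 and (not p2 and not p1)) implies Dia Box (p1 and (not p2 and not p1))), w0
3. Box (p2 and p3), w0
4. Box (p1 and (not p2 and not p1)), w0
5. not Dia Box (p1 and (not p2 and not p1)), w0
Complete open branch: satisfiable in K.
T-tableau for the formula:
1. not (Box (p1 and (not p2 and not p1)) implies Dia Box (p1 and (not p2 and not p1))) and Box (p2 and p3), w0
2. not (Box (p1 and (not p2 and not p1)) implies Dia Box (p1 and (not p2 and not p1))), w0
3. Box (p2 and p3), w0
4. Box (p1 and (not p2 and not p1)), w0
5. not Dia Box (p1 and (not p2 and not p1)), w0
6. p2 and p3, w0
7. p2, w0
8. p3, w0
9. p1 and (not p2 and not p1), w0
10. p1, w0
11. not p2 and not p1, w0
12. not p2, w0
13. not p1, w0
Accessibility: w0Rw0
Branch closes: p2 and not p2 both at w0.
Every branch closes (one shown): unsatisfiable in T, hence also in S4, S5 (every S4/S5-frame is a T-frame).

K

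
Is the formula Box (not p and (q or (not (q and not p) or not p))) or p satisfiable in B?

1. Box (not p and (q or (not (q and not p) or not p))) or p, 0
2. p, 0   [or-rule on 1 (branches; this branch)]
Accessibility: 0R0

Satisfiable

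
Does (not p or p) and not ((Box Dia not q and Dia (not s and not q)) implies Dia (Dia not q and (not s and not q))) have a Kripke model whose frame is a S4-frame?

Unsatisfiable

1. (not p or p) and not ((Box Dia not q and Dia (not s and not q)) implies Dia (Dia not q and (not s and not q))), 0
2. not p or p, 0
3. not ((Box Dia not q and Dia (not s and not q)) implies Dia (Dia not q and (not s and not q))), 0
4. Box Dia not q and Dia (not s and not q), 0
5. not Dia (Dia not q and (not s and not q)), 0
6. Box Dia not q, 0
7. Dia (not s and not q), 0
8. not (Dia not q and (not s and not q)), 0
9. Dia not q, 0
10. p, 0
11. not (not s and not q), 0
12. q, 0
13. not s and not q, 1
14. not s, 1
15. not q, 1
16. not (Dia not q and (not s and not q)), 1
17. Dia not q, 1
18. not (not s and not q), 1
19. q, 1
Accessibility: 0R0, 0R1, 1R1
Branch closes: q and not q both at 1.
(One branch shown.) All branches close.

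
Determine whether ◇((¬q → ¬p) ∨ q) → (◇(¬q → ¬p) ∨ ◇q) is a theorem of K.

Valid in K

Tableau for the negation ¬(◇((¬q → ¬p) ∨ q) → (◇(¬q → ¬p) ∨ ◇q)):
1. ¬(◇((¬q → ¬p) ∨ q) → (◇(¬q → ¬p) ∨ ◇q)), w0
2. ◇((¬q → ¬p) ∨ q), w0   [¬→-rule on 1]
3. ¬(◇(¬q → ¬p) ∨ ◇q), w0   [¬→-rule on 1]
4. ¬◇(¬q → ¬p), w0   [¬∨-rule on 3]
5. ¬◇q, w0   [¬∨-rule on 3]
6. (¬q → ¬p) ∨ q, w1   [◇-rule on 2: fresh world w1, w0Rw1]
7. ¬(¬q → ¬p), w1   [¬◇-rule on 4 via w0Rw1]
8. ¬q, w1   [¬→-rule on 7]
9. p, w1   [¬→-rule on 7]
10. ¬q → ¬p, w1   [∨-rule on 6 (branches; this branch)]
11. ¬p, w1   [→-rule on 10 (branches; this branch)]
Accessibility: w0Rw1
Branch closes: p and ¬p both at w1.
All branches of the negation close; one closing branch shown above.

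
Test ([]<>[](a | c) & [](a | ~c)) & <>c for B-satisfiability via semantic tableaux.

Satisfiable

1. ([]<>[](a | c) & [](a | ~c)) & <>c, 0
2. []<>[](a | c) & [](a | ~c), 0
3. <>c, 0
4. []<>[](a | c), 0
5. [](a | ~c), 0
6. <>[](a | c), 0
7. a | ~c, 0
8. ~c, 0
9. c, 1
10. <>[](a | c), 1
11. a | ~c, 1
12. a, 1
13. [](a | c), 2
14. <>[](a | c), 2
15. a | ~c, 2
16. a | c, 0
17. a | c, 2
18. ~c, 2
19. a, 0
20. a, 2
21. [](a | c), 3
22. a | c, 1
23. a | c, 3
24. c, 3
25. [](a | c), 4
26. a | c, 4
27. c, 4
Accessibility: 0R0, 0R1, 0R2, 1R0, 1R1, 1R3, 2R0, 2R2, 2R4, 3R1, 3R3, 4R2, 4R4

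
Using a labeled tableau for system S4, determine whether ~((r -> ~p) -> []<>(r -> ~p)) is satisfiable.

Yes, satisfiable

1. ~((r -> ~p) -> []<>(r -> ~p)), 0
2. r -> ~p, 0
3. ~[]<>(r -> ~p), 0
4. ~p, 0
5. ~<>(r -> ~p), 1
6. ~(r -> ~p), 1
7. r, 1
8. p, 1
Accessibility: 0R0, 0R1, 1R1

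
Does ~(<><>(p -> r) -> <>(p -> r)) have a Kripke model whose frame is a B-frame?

1. ~(<><>(p -> r) -> <>(p -> r)), u
2. <><>(p -> r), u
3. ~<>(p -> r), u
4. ~(p -> r), u
5. p, u
6. ~r, u
7. <>(p -> r), v
8. ~(p -> r), v
9. p, v
10. ~r, v
11. p -> r, w
12. r, w
Accessibility: uRu, uRv, vRu, vRv, vRw, wRv, wRw

Satisfiable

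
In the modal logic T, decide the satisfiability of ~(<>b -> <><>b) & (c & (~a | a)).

Unsatisfiable (every branch closes)

1. ~(<>b -> <><>b) & (c & (~a | a)), w0
2. ~(<>b -> <><>b), w0   [&-rule on 1]
3. c & (~a | a), w0   [&-rule on 1]
4. <>b, w0   [~->-rule on 2]
5. ~<><>b, w0   [~->-rule on 2]
6. c, w0   [&-rule on 3]
7. ~a | a, w0   [&-rule on 3]
8. ~<>b, w0   [~<>-rule on 5 via w0Rw0]
9. ~b, w0   [~<>-rule on 8 via w0Rw0]
10. a, w0   [|-rule on 7 (branches; this branch)]
11. b, w1   [<>-rule on 4: fresh world w1, w0Rw1]
12. ~<>b, w1   [~<>-rule on 5 via w0Rw1]
13. ~b, w1   [~<>-rule on 8 via w0Rw1]
Accessibility: w0Rw0, w0Rw1, w1Rw1
Branch closes: b and ~b both at w1.
All branches of the tableau close; one closing branch shown above.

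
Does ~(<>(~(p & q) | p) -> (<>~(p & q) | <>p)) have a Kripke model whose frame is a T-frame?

No, unsatisfiable

1. ~(<>(~(p & q) | p) -> (<>~(p & q) | <>p)), w0
2. <>(~(p & q) | p), w0
3. ~(<>~(p & q) | <>p), w0
4. ~<>~(p & q), w0
5. ~<>p, w0
6. p & q, w0
7. p, w0
8. q, w0
9. ~p, w0
Accessibility: w0Rw0
Branch closes: p and ~p both at w0.
All branches of the tableau close; one closing branch shown above.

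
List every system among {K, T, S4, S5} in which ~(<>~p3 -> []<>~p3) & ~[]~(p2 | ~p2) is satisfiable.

K, T, S4

S4-tableau for the formula:
1. ~(<>~p3 -> []<>~p3) & ~[]~(p2 | ~p2), 0
2. ~(<>~p3 -> []<>~p3), 0
3. ~[]~(p2 | ~p2), 0
4. <>~p3, 0
5. ~[]<>~p3, 0
6. p2 | ~p2, 1
7. ~p2, 1
8. ~p3, 2
9. ~<>~p3, 3
10. p3, 3
Accessibility: 0R0, 0R1, 0R2, 0R3, 1R1, 2R2, 3R3
Complete open branch: satisfiable in S4, hence also in K, T (this S4-model is also a K-model and a T-model).
S5-tableau for the formula:
1. ~(<>~p3 -> []<>~p3) & ~[]~(p2 | ~p2), 0
2. ~(<>~p3 -> []<>~p3), 0
3. ~[]~(p2 | ~p2), 0
4. <>~p3, 0
5. ~[]<>~p3, 0
6. p2 | ~p2, 1
7. ~p2, 1
8. ~p3, 2
9. ~<>~p3, 3
10. p3, 0
11. p3, 1
12. p3, 2
Accessibility: 0R0, 0R1, 0R2, 0R3, 1R0, 1R1, 1R2, 1R3, 2R0, 2R1, 2R2, 2R3, 3R0, 3R1, 3R2, 3R3
Branch closes: p3 and ~p3 both at 2.
Every branch closes (one shown): unsatisfiable in S5.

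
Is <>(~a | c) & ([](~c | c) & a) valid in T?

Tableau for the negation ~(<>(~a | c) & ([](~c | c) & a)):
1. ~(<>(~a | c) & ([](~c | c) & a)), u
2. ~([](~c | c) & a), u
3. ~a, u
Accessibility: uRu
The negation has an open branch (countermodel exists).

Not valid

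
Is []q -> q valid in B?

Tableau for the negation ~([]q -> q):
1. ~([]q -> q), u
2. []q, u
3. ~q, u
4. q, u
Accessibility: uRu
Branch closes: q and ~q both at u.
Every branch of the negation's tableau closes; the branch above is one of them.

Valid in B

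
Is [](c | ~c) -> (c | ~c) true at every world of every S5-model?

Tableau for the negation ~([](c | ~c) -> (c | ~c)):
1. ~([](c | ~c) -> (c | ~c)), 0
2. [](c | ~c), 0
3. ~(c | ~c), 0
4. ~c, 0
5. c, 0
Accessibility: 0R0
Branch closes: c and ~c both at 0.
All branches of the negation close; one closing branch shown above.

Yes, valid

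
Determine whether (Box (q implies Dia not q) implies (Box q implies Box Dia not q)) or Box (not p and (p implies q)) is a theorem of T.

Valid

Tableau for the negation not ((Box (q implies Dia not q) implies (Box q implies Box Dia not q)) or Box (not p and (p implies q))):
1. not ((Box (q implies Dia not q) implies (Box q implies Box Dia not q)) or Box (not p and (p implies q))), u
2. not (Box (q implies Dia not q) implies (Box q implies Box Dia not q)), u   [neg-or-rule on 1]
3. not Box (not p and (p implies q)), u   [neg-or-rule on 1]
4. Box (q implies Dia not q), u   [neg-implies-rule on 2]
5. not (Box q implies Box Dia not q), u   [neg-implies-rule on 2]
6. Box q, u   [neg-implies-rule on 5]
7. not Box Dia not q, u   [neg-implies-rule on 5]
8. q implies Dia not q, u   [Box-rule on 4 via uRu]
9. q, u   [Box-rule on 6 via uRu]
10. Dia not q, u   [implies-rule on 8 (branches; this branch)]
11. not (not p and (p implies q)), v   [neg-Box-rule on 3: fresh world v, uRv]
12. q implies Dia not q, v   [Box-rule on 4 via uRv]
13. q, v   [Box-rule on 6 via uRv]
14. p, v   [neg-and-rule on 11 (branches; this branch)]
15. Dia not q, v   [implies-rule on 12 (branches; this branch)]
16. not Dia not q, w   [neg-Box-rule on 7: fresh world w, uRw]
17. q implies Dia not q, w   [Box-rule on 4 via uRw]
18. q, w   [Box-rule on 6 via uRw]
19. Dia not q, w   [implies-rule on 17 (branches; this branch)]
20. not q, x   [Dia-rule on 10: fresh world x, uRx]
21. q implies Dia not q, x   [Box-rule on 4 via uRx]
22. q, x   [Box-rule on 6 via uRx]
Accessibility: uRu, uRv, uRw, uRx, vRv, wRw, xRx
Branch closes: q and not q both at x.
Every branch of the negation's tableau closes; the branch above is one of them.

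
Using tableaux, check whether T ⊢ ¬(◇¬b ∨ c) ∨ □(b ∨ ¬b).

Valid

Tableau for the negation ¬(¬(◇¬b ∨ c) ∨ □(b ∨ ¬b)):
1. ¬(¬(◇¬b ∨ c) ∨ □(b ∨ ¬b)), u
2. ◇¬b ∨ c, u
3. ¬□(b ∨ ¬b), u
4. c, u
5. ¬(b ∨ ¬b), v
6. ¬b, v
7. b, v
Accessibility: uRu, uRv, vRv
Branch closes: b and ¬b both at v.
Every branch of the negation's tableau closes; the branch above is one of them.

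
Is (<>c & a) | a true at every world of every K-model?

Not valid

Tableau for the negation ~((<>c & a) | a):
1. ~((<>c & a) | a), u
2. ~(<>c & a), u   [~|-rule on 1]
3. ~a, u   [~|-rule on 1]
The negation has an open branch (countermodel exists).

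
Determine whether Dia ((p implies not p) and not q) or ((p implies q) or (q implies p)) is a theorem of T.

Tableau for the negation not (Dia ((p implies not p) and not q) or ((p implies q) or (q implies p))):
1. not (Dia ((p implies not p) and not q) or ((p implies q) or (q implies p))), 0
2. not Dia ((p implies not p) and not q), 0
3. not ((p implies q) or (q implies p)), 0
4. not (p implies q), 0
5. not (q implies p), 0
6. p, 0
7. not q, 0
8. q, 0
9. not p, 0
Accessibility: 0R0
Branch closes: q and not q both at 0.
Every branch of the negation's tableau closes; the branch above is one of them.

Valid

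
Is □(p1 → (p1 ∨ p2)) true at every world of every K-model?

Valid in K

Tableau for the negation ¬□(p1 → (p1 ∨ p2)):
1. ¬□(p1 → (p1 ∨ p2)), w0
2. ¬(p1 → (p1 ∨ p2)), w1
3. p1, w1
4. ¬(p1 ∨ p2), w1
5. ¬p1, w1
6. ¬p2, w1
Accessibility: w0Rw1
Branch closes: p1 and ¬p1 both at w1.
Every branch of the negation's tableau closes; the branch above is one of them.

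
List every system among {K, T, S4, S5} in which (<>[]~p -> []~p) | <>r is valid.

S5

S4-tableau for the negation ~((<>[]~p -> []~p) | <>r):
1. ~((<>[]~p -> []~p) | <>r), w0
2. ~(<>[]~p -> []~p), w0   [~|-rule on 1]
3. ~<>r, w0   [~|-rule on 1]
4. <>[]~p, w0   [~->-rule on 2]
5. ~[]~p, w0   [~->-rule on 2]
6. ~r, w0   [~<>-rule on 3 via w0Rw0]
7. []~p, w1   [<>-rule on 4: fresh world w1, w0Rw1]
8. ~r, w1   [~<>-rule on 3 via w0Rw1]
9. ~p, w1   [[]-rule on 7 via w1Rw1]
10. p, w2   [~[]-rule on 5: fresh world w2, w0Rw2]
11. ~r, w2   [~<>-rule on 3 via w0Rw2]
Accessibility: w0Rw0, w0Rw1, w0Rw2, w1Rw1, w2Rw2
Complete open branch: countermodel on an S4-frame, so not valid in S4, nor in K, T (the same frame is also a K-frame and a T-frame).
S5-tableau for the negation ~((<>[]~p -> []~p) | <>r):
1. ~((<>[]~p -> []~p) | <>r), w0
2. ~(<>[]~p -> []~p), w0   [~|-rule on 1]
3. ~<>r, w0   [~|-rule on 1]
4. <>[]~p, w0   [~->-rule on 2]
5. ~[]~p, w0   [~->-rule on 2]
6. ~r, w0   [~<>-rule on 3 via w0Rw0]
7. []~p, w1   [<>-rule on 4: fresh world w1, w0Rw1]
8. ~r, w1   [~<>-rule on 3 via w0Rw1]
9. ~p, w0   [[]-rule on 7 via w1Rw0]
10. ~p, w1   [[]-rule on 7 via w1Rw1]
11. p, w2   [~[]-rule on 5: fresh world w2, w0Rw2]
12. ~r, w2   [~<>-rule on 3 via w0Rw2]
13. ~p, w2   [[]-rule on 7 via w1Rw2]
Accessibility: w0Rw0, w0Rw1, w0Rw2, w1Rw0, w1Rw1, w1Rw2, w2Rw0, w2Rw1, w2Rw2
Branch closes: p and ~p both at w2.
Every branch closes (one shown): valid in S5.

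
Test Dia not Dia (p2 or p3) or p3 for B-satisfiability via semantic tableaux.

1. Dia not Dia (p2 or p3) or p3, w0
2. p3, w0
Accessibility: w0Rw0

Satisfiable (open branch found)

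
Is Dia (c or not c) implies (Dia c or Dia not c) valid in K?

Yes, valid

Tableau for the negation not (Dia (c or not c) implies (Dia c or Dia not c)):
1. not (Dia (c or not c) implies (Dia c or Dia not c)), w0
2. Dia (c or not c), w0   [neg-implies-rule on 1]
3. not (Dia c or Dia not c), w0   [neg-implies-rule on 1]
4. not Dia c, w0   [neg-or-rule on 3]
5. not Dia not c, w0   [neg-or-rule on 3]
6. c or not c, w1   [Dia-rule on 2: fresh world w1, w0Rw1]
7. not c, w1   [neg-Dia-rule on 4 via w0Rw1]
8. c, w1   [neg-Dia-rule on 5 via w0Rw1]
Accessibility: w0Rw1
Branch closes: c and not c both at w1.
All branches of the negation close; one closing branch shown above.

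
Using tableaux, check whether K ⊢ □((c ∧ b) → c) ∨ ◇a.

Tableau for the negation ¬(□((c ∧ b) → c) ∨ ◇a):
1. ¬(□((c ∧ b) → c) ∨ ◇a), 0
2. ¬□((c ∧ b) → c), 0
3. ¬◇a, 0
4. ¬((c ∧ b) → c), 1
5. c ∧ b, 1
6. ¬c, 1
7. c, 1
8. b, 1
Accessibility: 0R1
Branch closes: c and ¬c both at 1.
All branches of the negation close; one closing branch shown above.

Valid in K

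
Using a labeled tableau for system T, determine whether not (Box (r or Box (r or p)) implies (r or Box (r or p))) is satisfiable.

No, unsatisfiable

1. not (Box (r or Box (r or p)) implies (r or Box (r or p))), w0
2. Box (r or Box (r or p)), w0
3. not (r or Box (r or p)), w0
4. not r, w0
5. not Box (r or p), w0
6. r or Box (r or p), w0
7. Box (r or p), w0
8. r or p, w0
9. p, w0
10. not (r or p), w1
11. not r, w1
12. not p, w1
13. r or Box (r or p), w1
14. r or p, w1
15. Box (r or p), w1
16. p, w1
Accessibility: w0Rw0, w0Rw1, w1Rw1
Branch closes: p and not p both at w1.
(One branch shown.) All branches close.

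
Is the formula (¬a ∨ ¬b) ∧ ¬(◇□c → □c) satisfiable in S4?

1. (¬a ∨ ¬b) ∧ ¬(◇□c → □c), u
2. ¬a ∨ ¬b, u   [∧-rule on 1]
3. ¬(◇□c → □c), u   [∧-rule on 1]
4. ◇□c, u   [¬→-rule on 3]
5. ¬□c, u   [¬→-rule on 3]
6. ¬b, u   [∨-rule on 2 (branches; this branch)]
7. □c, v   [◇-rule on 4: fresh world v, uRv]
8. c, v   [□-rule on 7 via vRv]
9. ¬c, w   [¬□-rule on 5: fresh world w, uRw]
Accessibility: uRu, uRv, uRw, vRv, wRw

Satisfiable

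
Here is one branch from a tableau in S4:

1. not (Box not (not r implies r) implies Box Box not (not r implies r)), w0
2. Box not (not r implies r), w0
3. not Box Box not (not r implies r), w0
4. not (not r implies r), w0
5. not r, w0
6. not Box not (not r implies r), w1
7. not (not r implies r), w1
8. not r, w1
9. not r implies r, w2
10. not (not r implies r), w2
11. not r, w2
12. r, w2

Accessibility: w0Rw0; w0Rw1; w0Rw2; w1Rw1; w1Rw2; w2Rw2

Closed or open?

Both r and not r appear at w2.

Closed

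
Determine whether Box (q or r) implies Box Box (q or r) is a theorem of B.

Tableau for the negation not (Box (q or r) implies Box Box (q or r)):
1. not (Box (q or r) implies Box Box (q or r)), u
2. Box (q or r), u   [neg-implies-rule on 1]
3. not Box Box (q or r), u   [neg-implies-rule on 1]
4. q or r, u   [Box-rule on 2 via uRu]
5. r, u   [or-rule on 4 (branches; this branch)]
6. not Box (q or r), v   [neg-Box-rule on 3: fresh world v, uRv]
7. q or r, v   [Box-rule on 2 via uRv]
8. r, v   [or-rule on 7 (branches; this branch)]
9. not (q or r), w   [neg-Box-rule on 6: fresh world w, vRw]
10. not q, w   [neg-or-rule on 9]
11. not r, w   [neg-or-rule on 9]
Accessibility: uRu, uRv, vRu, vRv, vRw, wRv, wRw
The negation has an open branch (countermodel exists).

No, not valid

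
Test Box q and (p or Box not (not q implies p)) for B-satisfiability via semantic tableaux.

1. Box q and (p or Box not (not q implies p)), 0
2. Box q, 0   [and-rule on 1]
3. p or Box not (not q implies p), 0   [and-rule on 1]
4. q, 0   [Box-rule on 2 via 0R0]
5. p, 0   [or-rule on 3 (branches; this branch)]
Accessibility: 0R0

Yes, satisfiable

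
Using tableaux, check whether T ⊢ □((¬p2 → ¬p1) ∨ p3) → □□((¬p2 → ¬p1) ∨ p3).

No, not valid

Tableau for the negation ¬(□((¬p2 → ¬p1) ∨ p3) → □□((¬p2 → ¬p1) ∨ p3)):
1. ¬(□((¬p2 → ¬p1) ∨ p3) → □□((¬p2 → ¬p1) ∨ p3)), u
2. □((¬p2 → ¬p1) ∨ p3), u
3. ¬□□((¬p2 → ¬p1) ∨ p3), u
4. (¬p2 → ¬p1) ∨ p3, u
5. p3, u
6. ¬□((¬p2 → ¬p1) ∨ p3), v
7. (¬p2 → ¬p1) ∨ p3, v
8. p3, v
9. ¬((¬p2 → ¬p1) ∨ p3), w
10. ¬(¬p2 → ¬p1), w
11. ¬p3, w
12. ¬p2, w
13. p1, w
Accessibility: uRu, uRv, vRv, vRw, wRw
The negation has an open branch (countermodel exists).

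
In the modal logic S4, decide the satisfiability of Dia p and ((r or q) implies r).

1. Dia p and ((r or q) implies r), w0
2. Dia p, w0   [and-rule on 1]
3. (r or q) implies r, w0   [and-rule on 1]
4. r, w0   [implies-rule on 3 (branches; this branch)]
5. p, w1   [Dia-rule on 2: fresh world w1, w0Rw1]
Accessibility: w0Rw0, w0Rw1, w1Rw1

Yes, satisfiable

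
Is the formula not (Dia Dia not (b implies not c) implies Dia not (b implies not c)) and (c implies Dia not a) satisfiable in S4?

1. not (Dia Dia not (b implies not c) implies Dia not (b implies not c)) and (c implies Dia not a), u
2. not (Dia Dia not (b implies not c) implies Dia not (b implies not c)), u
3. c implies Dia not a, u
4. Dia Dia not (b implies not c), u
5. not Dia not (b implies not c), u
6. b implies not c, u
7. Dia not a, u
8. not c, u
9. Dia not (b implies not c), v
10. b implies not c, v
11. not c, v
12. not a, w
13. b implies not c, w
14. not c, w
15. not (b implies not c), x
16. b, x
17. c, x
18. b implies not c, x
19. not c, x
Accessibility: uRu, uRv, uRw, uRx, vRv, vRx, wRw, xRx
Branch closes: c and not c both at x.
(One branch shown.) All branches close.

Unsatisfiable (every branch closes)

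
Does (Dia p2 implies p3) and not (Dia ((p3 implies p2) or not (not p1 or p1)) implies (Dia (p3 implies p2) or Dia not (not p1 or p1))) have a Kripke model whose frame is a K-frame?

Unsatisfiable

1. (Dia p2 implies p3) and not (Dia ((p3 implies p2) or not (not p1 or p1)) implies (Dia (p3 implies p2) or Dia not (not p1 or p1))), u
2. Dia p2 implies p3, u
3. not (Dia ((p3 implies p2) or not (not p1 or p1)) implies (Dia (p3 implies p2) or Dia not (not p1 or p1))), u
4. Dia ((p3 implies p2) or not (not p1 or p1)), u
5. not (Dia (p3 implies p2) or Dia not (not p1 or p1)), u
6. not Dia (p3 implies p2), u
7. not Dia not (not p1 or p1), u
8. p3, u
9. (p3 implies p2) or not (not p1 or p1), v
10. not (p3 implies p2), v
11. p3, v
12. not p2, v
13. not p1 or p1, v
14. p3 implies p2, v
15. p1, v
16. p2, v
Accessibility: uRv
Branch closes: p2 and not p2 both at v.
(One branch shown.) All branches close.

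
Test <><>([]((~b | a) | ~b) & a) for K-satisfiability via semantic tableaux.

1. <><>([]((~b | a) | ~b) & a), u
2. <>([]((~b | a) | ~b) & a), v   [<>-rule on 1: fresh world v, uRv]
3. []((~b | a) | ~b) & a, w   [<>-rule on 2: fresh world w, vRw]
4. []((~b | a) | ~b), w   [&-rule on 3]
5. a, w   [&-rule on 3]
Accessibility: uRv, vRw

Satisfiable (open branch found)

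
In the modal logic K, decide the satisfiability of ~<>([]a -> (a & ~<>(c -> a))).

1. ~<>([]a -> (a & ~<>(c -> a))), 0

Yes, satisfiable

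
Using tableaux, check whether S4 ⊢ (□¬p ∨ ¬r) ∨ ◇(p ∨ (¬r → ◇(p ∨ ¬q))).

Tableau for the negation ¬((□¬p ∨ ¬r) ∨ ◇(p ∨ (¬r → ◇(p ∨ ¬q)))):
1. ¬((□¬p ∨ ¬r) ∨ ◇(p ∨ (¬r → ◇(p ∨ ¬q)))), 0
2. ¬(□¬p ∨ ¬r), 0
3. ¬◇(p ∨ (¬r → ◇(p ∨ ¬q))), 0
4. ¬□¬p, 0
5. r, 0
6. ¬(p ∨ (¬r → ◇(p ∨ ¬q))), 0
7. ¬p, 0
8. ¬(¬r → ◇(p ∨ ¬q)), 0
9. ¬r, 0
10. ¬◇(p ∨ ¬q), 0
Accessibility: 0R0
Branch closes: r and ¬r both at 0.
All branches of the negation close; one closing branch shown above.

Yes, valid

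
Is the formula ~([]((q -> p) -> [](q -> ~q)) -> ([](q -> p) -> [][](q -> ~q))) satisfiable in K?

Unsatisfiable (every branch closes)

1. ~([]((q -> p) -> [](q -> ~q)) -> ([](q -> p) -> [][](q -> ~q))), w0
2. []((q -> p) -> [](q -> ~q)), w0
3. ~([](q -> p) -> [][](q -> ~q)), w0
4. [](q -> p), w0
5. ~[][](q -> ~q), w0
6. ~[](q -> ~q), w1
7. (q -> p) -> [](q -> ~q), w1
8. q -> p, w1
9. [](q -> ~q), w1
10. p, w1
11. ~(q -> ~q), w2
12. q, w2
13. q -> ~q, w2
14. ~q, w2
Accessibility: w0Rw1, w1Rw2
Branch closes: q and ~q both at w2.
(One branch shown.) All branches close.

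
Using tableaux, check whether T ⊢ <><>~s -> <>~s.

Invalid (countermodel exists)

Tableau for the negation ~(<><>~s -> <>~s):
1. ~(<><>~s -> <>~s), u
2. <><>~s, u   [~->-rule on 1]
3. ~<>~s, u   [~->-rule on 1]
4. s, u   [~<>-rule on 3 via uRu]
5. <>~s, v   [<>-rule on 2: fresh world v, uRv]
6. s, v   [~<>-rule on 3 via uRv]
7. ~s, w   [<>-rule on 5: fresh world w, vRw]
Accessibility: uRu, uRv, vRv, vRw, wRw
The negation has an open branch (countermodel exists).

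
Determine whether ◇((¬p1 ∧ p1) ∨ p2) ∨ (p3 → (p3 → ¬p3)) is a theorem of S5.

Invalid (countermodel exists)

Tableau for the negation ¬(◇((¬p1 ∧ p1) ∨ p2) ∨ (p3 → (p3 → ¬p3))):
1. ¬(◇((¬p1 ∧ p1) ∨ p2) ∨ (p3 → (p3 → ¬p3))), 0
2. ¬◇((¬p1 ∧ p1) ∨ p2), 0   [¬∨-rule on 1]
3. ¬(p3 → (p3 → ¬p3)), 0   [¬∨-rule on 1]
4. p3, 0   [¬→-rule on 3]
5. ¬(p3 → ¬p3), 0   [¬→-rule on 3]
6. ¬((¬p1 ∧ p1) ∨ p2), 0   [¬◇-rule on 2 via 0R0]
7. ¬(¬p1 ∧ p1), 0   [¬∨-rule on 6]
8. ¬p2, 0   [¬∨-rule on 6]
9. ¬p1, 0   [¬∧-rule on 7 (branches; this branch)]
Accessibility: 0R0
The negation has an open branch (countermodel exists).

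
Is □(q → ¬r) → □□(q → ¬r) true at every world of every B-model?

Not valid

Tableau for the negation ¬(□(q → ¬r) → □□(q → ¬r)):
1. ¬(□(q → ¬r) → □□(q → ¬r)), u
2. □(q → ¬r), u   [¬→-rule on 1]
3. ¬□□(q → ¬r), u   [¬→-rule on 1]
4. q → ¬r, u   [□-rule on 2 via uRu]
5. ¬r, u   [→-rule on 4 (branches; this branch)]
6. ¬□(q → ¬r), v   [¬□-rule on 3: fresh world v, uRv]
7. q → ¬r, v   [□-rule on 2 via uRv]
8. ¬r, v   [→-rule on 7 (branches; this branch)]
9. ¬(q → ¬r), w   [¬□-rule on 6: fresh world w, vRw]
10. q, w   [¬→-rule on 9]
11. r, w   [¬→-rule on 9]
Accessibility: uRu, uRv, vRu, vRv, vRw, wRv, wRw
The negation has an open branch (countermodel exists).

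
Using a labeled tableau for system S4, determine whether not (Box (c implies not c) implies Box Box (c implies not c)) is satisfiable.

Unsatisfiable

1. not (Box (c implies not c) implies Box Box (c implies not c)), u
2. Box (c implies not c), u
3. not Box Box (c implies not c), u
4. c implies not c, u
5. not c, u
6. not Box (c implies not c), v
7. c implies not c, v
8. not c, v
9. not (c implies not c), w
10. c, w
11. c implies not c, w
12. not c, w
Accessibility: uRu, uRv, uRw, vRv, vRw, wRw
Branch closes: c and not c both at w.
(One branch shown.) All branches close.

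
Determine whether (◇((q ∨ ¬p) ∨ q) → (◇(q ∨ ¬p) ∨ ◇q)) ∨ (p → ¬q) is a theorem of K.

Valid

Tableau for the negation ¬((◇((q ∨ ¬p) ∨ q) → (◇(q ∨ ¬p) ∨ ◇q)) ∨ (p → ¬q)):
1. ¬((◇((q ∨ ¬p) ∨ q) → (◇(q ∨ ¬p) ∨ ◇q)) ∨ (p → ¬q)), 0
2. ¬(◇((q ∨ ¬p) ∨ q) → (◇(q ∨ ¬p) ∨ ◇q)), 0   [¬∨-rule on 1]
3. ¬(p → ¬q), 0   [¬∨-rule on 1]
4. ◇((q ∨ ¬p) ∨ q), 0   [¬→-rule on 2]
5. ¬(◇(q ∨ ¬p) ∨ ◇q), 0   [¬→-rule on 2]
6. p, 0   [¬→-rule on 3]
7. q, 0   [¬→-rule on 3]
8. ¬◇(q ∨ ¬p), 0   [¬∨-rule on 5]
9. ¬◇q, 0   [¬∨-rule on 5]
10. (q ∨ ¬p) ∨ q, 1   [◇-rule on 4: fresh world 1, 0R1]
11. ¬(q ∨ ¬p), 1   [¬◇-rule on 8 via 0R1]
12. ¬q, 1   [¬∨-rule on 11]
13. p, 1   [¬∨-rule on 11]
14. q ∨ ¬p, 1   [∨-rule on 10 (branches; this branch)]
15. ¬p, 1   [∨-rule on 14 (branches; this branch)]
Accessibility: 0R1
Branch closes: p and ¬p both at 1.
Every branch of the negation's tableau closes; the branch above is one of them.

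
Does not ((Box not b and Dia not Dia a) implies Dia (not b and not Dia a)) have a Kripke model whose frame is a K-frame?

1. not ((Box not b and Dia not Dia a) implies Dia (not b and not Dia a)), 0
2. Box not b and Dia not Dia a, 0   [neg-implies-rule on 1]
3. not Dia (not b and not Dia a), 0   [neg-implies-rule on 1]
4. Box not b, 0   [and-rule on 2]
5. Dia not Dia a, 0   [and-rule on 2]
6. not Dia a, 1   [Dia-rule on 5: fresh world 1, 0R1]
7. not (not b and not Dia a), 1   [neg-Dia-rule on 3 via 0R1]
8. not b, 1   [Box-rule on 4 via 0R1]
9. Dia a, 1   [neg-and-rule on 7 (branches; this branch)]
10. a, 2   [Dia-rule on 9: fresh world 2, 1R2]
11. not a, 2   [neg-Dia-rule on 6 via 1R2]
Accessibility: 0R1, 1R2
Branch closes: a and not a both at 2.
All branches of the tableau close; one closing branch shown above.

Unsatisfiable (every branch closes)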